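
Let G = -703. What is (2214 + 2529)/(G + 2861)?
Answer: 4743/2158 ≈ 2.1979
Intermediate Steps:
(2214 + 2529)/(G + 2861) = (2214 + 2529)/(-703 + 2861) = 4743/2158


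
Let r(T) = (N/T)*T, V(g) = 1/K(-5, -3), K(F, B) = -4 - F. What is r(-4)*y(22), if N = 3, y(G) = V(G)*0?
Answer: 0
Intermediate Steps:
V(g) = 1 (V(g) = 1/(-4 - 1*(-5)) = 1/(-4 + 5) = 1/1 = 1)
y(G) = 0 (y(G) = 1*0 = 0)
r(T) = 3 (r(T) = (3/T)*T = 3)
r(-4)*y(22) = 3*0 = 0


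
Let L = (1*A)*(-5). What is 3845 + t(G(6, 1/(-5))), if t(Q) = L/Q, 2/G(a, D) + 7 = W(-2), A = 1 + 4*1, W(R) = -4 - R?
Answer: 7915/2 ≈ 3957.5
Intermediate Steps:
A = 5 (A = 1 + 4 = 5)
G(a, D) = -2/9 (G(a, D) = 2/(-7 + (-4 - 1*(-2))) = 2/(-7 + (-4 + 2)) = 2/(-7 - 2) = 2/(-9) = 2*(-1/9) = -2/9)
L = -25 (L = (1*5)*(-5) = 5*(-5) = -25)
t(Q) = -25/Q
3845 + t(G(6, 1/(-5))) = 3845 - 25/(-2/9) = 3845 - 25*(-9/2) = 3845 + 225/2 = 7915/2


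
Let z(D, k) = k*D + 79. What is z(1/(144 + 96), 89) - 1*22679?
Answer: -5423911/240 ≈ -22600.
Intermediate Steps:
z(D, k) = 79 + D*k (z(D, k) = D*k + 79 = 79 + D*k)
z(1/(144 + 96), 89) - 1*22679 = (79 + 89/(144 + 96)) - 1*22679 = (79 + 89/240) - 22679 = 19049/240 - 22679 = -5423911/240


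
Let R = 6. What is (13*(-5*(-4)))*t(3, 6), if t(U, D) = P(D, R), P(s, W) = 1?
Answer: 260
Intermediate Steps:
t(U, D) = 1
(13*(-5*(-4)))*t(3, 6) = (13*(-5*(-4)))*1 = (13*20)*1 = 260*1 = 260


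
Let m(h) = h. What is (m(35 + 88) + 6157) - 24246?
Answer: -17966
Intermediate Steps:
(m(35 + 88) + 6157) - 24246 = ((35 + 88) + 6157) - 24246 = (123 + 6157) - 24246 = 6280 - 24246 = -17966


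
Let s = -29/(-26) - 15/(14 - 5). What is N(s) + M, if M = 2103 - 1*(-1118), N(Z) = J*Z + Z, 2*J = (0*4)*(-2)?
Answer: 251195/78 ≈ 3220.4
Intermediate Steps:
J = 0 (J = ((0*4)*(-2))/2 = (0*(-2))/2 = (½)*0 = 0)
s = -43/78 (s = -29*(-1/26) - 15/9 = 29/26 - 15*⅑ = 29/26 - 5/3 = -43/78 ≈ -0.55128)
N(Z) = Z (N(Z) = 0*Z + Z = 0 + Z = Z)
M = 3221 (M = 2103 + 1118 = 3221)
N(s) + M = -43/78 + 3221 = 251195/78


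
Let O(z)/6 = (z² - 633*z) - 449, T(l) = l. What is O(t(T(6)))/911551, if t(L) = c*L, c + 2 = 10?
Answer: -171174/911551 ≈ -0.18778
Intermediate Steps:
c = 8 (c = -2 + 10 = 8)
t(L) = 8*L
O(z) = -2694 - 3798*z + 6*z² (O(z) = 6*((z² - 633*z) - 449) = 6*(-449 + z² - 633*z) = -2694 - 3798*z + 6*z²)
O(t(T(6)))/911551 = (-2694 - 30384*6 + 6*(8*6)²)/911551 = (-2694 - 3798*48 + 6*48²)*(1/911551) = (-2694 - 182304 + 6*2304)*(1/911551) = (-2694 - 182304 + 13824)*(1/911551) = -171174*1/911551 = -171174/911551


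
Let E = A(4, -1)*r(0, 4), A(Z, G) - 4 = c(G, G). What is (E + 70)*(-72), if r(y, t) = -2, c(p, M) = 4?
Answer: -3888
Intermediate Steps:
A(Z, G) = 8 (A(Z, G) = 4 + 4 = 8)
E = -16 (E = 8*(-2) = -16)
(E + 70)*(-72) = (-16 + 70)*(-72) = 54*(-72) = -3888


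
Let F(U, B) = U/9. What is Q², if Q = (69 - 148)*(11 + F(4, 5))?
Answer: 66210769/81 ≈ 8.1742e+5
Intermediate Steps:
F(U, B) = U/9 (F(U, B) = U*(⅑) = U/9)
Q = -8137/9 (Q = (69 - 148)*(11 + (⅑)*4) = -79*(11 + 4/9) = -79*103/9 = -8137/9 ≈ -904.11)
Q² = (-8137/9)² = 66210769/81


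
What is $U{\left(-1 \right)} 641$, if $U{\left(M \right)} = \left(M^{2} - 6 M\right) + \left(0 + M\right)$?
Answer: $3846$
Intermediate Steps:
$U{\left(M \right)} = M^{2} - 5 M$ ($U{\left(M \right)} = \left(M^{2} - 6 M\right) + M = M^{2} - 5 M$)
$U{\left(-1 \right)} 641 = - (-5 - 1) 641 = \left(-1\right) \left(-6\right) 641 = 6 \cdot 641 = 3846$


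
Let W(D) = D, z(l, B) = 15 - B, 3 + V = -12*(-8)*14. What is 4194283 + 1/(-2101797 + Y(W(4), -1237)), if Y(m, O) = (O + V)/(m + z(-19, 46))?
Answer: 238019784722282/56748623 ≈ 4.1943e+6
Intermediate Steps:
V = 1341 (V = -3 - 12*(-8)*14 = -3 + 96*14 = -3 + 1344 = 1341)
Y(m, O) = (1341 + O)/(-31 + m) (Y(m, O) = (O + 1341)/(m + (15 - 1*46)) = (1341 + O)/(m + (15 - 46)) = (1341 + O)/(m - 31) = (1341 + O)/(-31 + m))
4194283 + 1/(-2101797 + Y(W(4), -1237)) = 4194283 + 1/(-2101797 + (1341 - 1237)/(-31 + 4)) = 4194283 + 1/(-2101797 + 104/(-27)) = 4194283 + 1/(-2101797 - 1/27*104) = 4194283 + 1/(-2101797 - 104/27) = 4194283 + 1/(-56748623/27) = 4194283 - 27/56748623 = 238019784722282/56748623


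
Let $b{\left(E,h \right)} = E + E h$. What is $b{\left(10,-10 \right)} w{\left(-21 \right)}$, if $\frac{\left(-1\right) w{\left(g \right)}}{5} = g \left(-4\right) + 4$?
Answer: $39600$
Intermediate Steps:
$w{\left(g \right)} = -20 + 20 g$ ($w{\left(g \right)} = - 5 \left(g \left(-4\right) + 4\right) = - 5 \left(- 4 g + 4\right) = - 5 \left(4 - 4 g\right) = -20 + 20 g$)
$b{\left(10,-10 \right)} w{\left(-21 \right)} = 10 \left(1 - 10\right) \left(-20 + 20 \left(-21\right)\right) = 10 \left(-9\right) \left(-20 - 420\right) = \left(-90\right) \left(-440\right) = 39600$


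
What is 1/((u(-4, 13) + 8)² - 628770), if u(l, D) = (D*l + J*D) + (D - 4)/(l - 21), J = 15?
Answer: -625/378798494 ≈ -1.6500e-6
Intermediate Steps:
u(l, D) = 15*D + D*l + (-4 + D)/(-21 + l) (u(l, D) = (D*l + 15*D) + (D - 4)/(l - 21) = (15*D + D*l) + (-4 + D)/(-21 + l) = 15*D + D*l + (-4 + D)/(-21 + l))
1/((u(-4, 13) + 8)² - 628770) = 1/(((-4 - 314*13 + 13*(-4)² - 6*13*(-4))/(-21 - 4) + 8)² - 628770) = 1/(((-4 - 4082 + 13*16 + 312)/(-25) + 8)² - 628770) = 1/((-(-4 - 4082 + 208 + 312)/25 + 8)² - 628770) = 1/((-1/25*(-3566) + 8)² - 628770) = 1/((3566/25 + 8)² - 628770) = 1/((3766/25)² - 628770) = 1/(14182756/625 - 628770) = 1/(-378798494/625) = -625/378798494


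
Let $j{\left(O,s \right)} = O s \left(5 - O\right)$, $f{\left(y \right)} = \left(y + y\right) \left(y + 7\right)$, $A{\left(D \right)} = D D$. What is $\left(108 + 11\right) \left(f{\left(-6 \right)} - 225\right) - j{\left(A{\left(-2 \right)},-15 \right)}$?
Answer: $-28143$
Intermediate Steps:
$A{\left(D \right)} = D^{2}$
$f{\left(y \right)} = 2 y \left(7 + y\right)$
$j{\left(O,s \right)} = O s \left(5 - O\right)$
$\left(108 + 11\right) \left(f{\left(-6 \right)} - 225\right) - j{\left(A{\left(-2 \right)},-15 \right)} = \left(108 + 11\right) \left(2 \left(-6\right) \left(7 - 6\right) - 225\right) - \left(-2\right)^{2} \left(-15\right) \left(5 - \left(-2\right)^{2}\right) = 119 \left(2 \left(-6\right) 1 - 225\right) - 4 \left(-15\right) \left(5 - 4\right) = 119 \left(-12 - 225\right) - 4 \left(-15\right) \left(5 - 4\right) = 119 \left(-237\right) - 4 \left(-15\right) 1 = -28203 - -60 = -28203 + 60 = -28143$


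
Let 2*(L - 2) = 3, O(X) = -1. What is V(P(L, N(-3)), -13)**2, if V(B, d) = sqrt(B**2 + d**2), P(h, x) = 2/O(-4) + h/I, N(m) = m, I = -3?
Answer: 6445/36 ≈ 179.03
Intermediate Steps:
L = 7/2 (L = 2 + (1/2)*3 = 2 + 3/2 = 7/2 ≈ 3.5000)
P(h, x) = -2 - h/3 (P(h, x) = 2/(-1) + h/(-3) = 2*(-1) + h*(-1/3) = -2 - h/3)
V(P(L, N(-3)), -13)**2 = (sqrt((-2 - 1/3*7/2)**2 + (-13)**2))**2 = (sqrt((-2 - 7/6)**2 + 169))**2 = (sqrt((-19/6)**2 + 169))**2 = (sqrt(361/36 + 169))**2 = (sqrt(6445/36))**2 = (sqrt(6445)/6)**2 = 6445/36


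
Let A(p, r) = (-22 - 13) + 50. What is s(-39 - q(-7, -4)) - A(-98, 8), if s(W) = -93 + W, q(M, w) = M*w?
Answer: -175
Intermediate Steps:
A(p, r) = 15 (A(p, r) = -35 + 50 = 15)
s(-39 - q(-7, -4)) - A(-98, 8) = (-93 + (-39 - (-7)*(-4))) - 1*15 = (-93 + (-39 - 1*28)) - 15 = (-93 + (-39 - 28)) - 15 = (-93 - 67) - 15 = -160 - 15 = -175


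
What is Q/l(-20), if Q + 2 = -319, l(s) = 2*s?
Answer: 321/40 ≈ 8.0250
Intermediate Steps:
Q = -321 (Q = -2 - 319 = -321)
Q/l(-20) = -321/(2*(-20)) = -321/(-40) = -321*(-1/40) = 321/40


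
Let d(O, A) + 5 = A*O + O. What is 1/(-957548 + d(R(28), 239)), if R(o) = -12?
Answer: -1/960433 ≈ -1.0412e-6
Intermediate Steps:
d(O, A) = -5 + O + A*O (d(O, A) = -5 + (A*O + O) = -5 + (O + A*O) = -5 + O + A*O)
1/(-957548 + d(R(28), 239)) = 1/(-957548 + (-5 - 12 + 239*(-12))) = 1/(-957548 + (-5 - 12 - 2868)) = 1/(-957548 - 2885) = 1/(-960433) = -1/960433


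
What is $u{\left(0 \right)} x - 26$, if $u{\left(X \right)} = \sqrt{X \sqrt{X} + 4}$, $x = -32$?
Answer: $-90$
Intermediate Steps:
$u{\left(X \right)} = \sqrt{4 + X^{\frac{3}{2}}}$ ($u{\left(X \right)} = \sqrt{X^{\frac{3}{2}} + 4} = \sqrt{4 + X^{\frac{3}{2}}}$)
$u{\left(0 \right)} x - 26 = \sqrt{4 + 0^{\frac{3}{2}}} \left(-32\right) - 26 = \sqrt{4 + 0} \left(-32\right) - 26 = \sqrt{4} \left(-32\right) - 26 = 2 \left(-32\right) - 26 = -64 - 26 = -90$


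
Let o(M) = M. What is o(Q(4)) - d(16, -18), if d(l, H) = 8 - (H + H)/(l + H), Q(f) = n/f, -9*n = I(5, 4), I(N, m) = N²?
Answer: 335/36 ≈ 9.3056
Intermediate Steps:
n = -25/9 (n = -⅑*5² = -⅑*25 = -25/9 ≈ -2.7778)
Q(f) = -25/(9*f)
d(l, H) = 8 - 2*H/(H + l)
o(Q(4)) - d(16, -18) = -25/9/4 - 2*(3*(-18) + 4*16)/(-18 + 16) = -25/9*¼ - 2*(-54 + 64)/(-2) = -25/36 - 2*(-1)*10/2 = -25/36 - 1*(-10) = -25/36 + 10 = 335/36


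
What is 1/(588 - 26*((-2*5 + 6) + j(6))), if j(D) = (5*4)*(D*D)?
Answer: -1/18028 ≈ -5.5469e-5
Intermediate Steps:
j(D) = 20*D**2
1/(588 - 26*((-2*5 + 6) + j(6))) = 1/(588 - 26*((-2*5 + 6) + 20*6**2)) = 1/(588 - 26*((-10 + 6) + 20*36)) = 1/(588 - 26*(-4 + 720)) = 1/(588 - 26*716) = 1/(588 - 18616) = 1/(-18028) = -1/18028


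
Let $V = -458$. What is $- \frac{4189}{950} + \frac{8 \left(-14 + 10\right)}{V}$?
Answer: $- \frac{944081}{217550} \approx -4.3396$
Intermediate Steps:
$- \frac{4189}{950} + \frac{8 \left(-14 + 10\right)}{V} = - \frac{4189}{950} + \frac{8 \left(-14 + 10\right)}{-458} = \left(-4189\right) \frac{1}{950} + 8 \left(-4\right) \left(- \frac{1}{458}\right) = - \frac{4189}{950} - - \frac{16}{229} = - \frac{4189}{950} + \frac{16}{229} = - \frac{944081}{217550}$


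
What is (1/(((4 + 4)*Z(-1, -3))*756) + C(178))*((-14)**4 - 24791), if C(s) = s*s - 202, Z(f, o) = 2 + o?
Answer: 2594242714375/6048 ≈ 4.2894e+8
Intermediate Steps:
C(s) = -202 + s**2 (C(s) = s**2 - 202 = -202 + s**2)
(1/(((4 + 4)*Z(-1, -3))*756) + C(178))*((-14)**4 - 24791) = (1/(((4 + 4)*(2 - 3))*756) + (-202 + 178**2))*((-14)**4 - 24791) = (1/((8*(-1))*756) + (-202 + 31684))*(38416 - 24791) = (1/(-8*756) + 31482)*13625 = (1/(-6048) + 31482)*13625 = (-1/6048 + 31482)*13625 = (190403135/6048)*13625 = 2594242714375/6048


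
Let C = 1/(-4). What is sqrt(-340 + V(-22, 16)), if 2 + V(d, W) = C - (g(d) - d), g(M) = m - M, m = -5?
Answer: 5*I*sqrt(61)/2 ≈ 19.526*I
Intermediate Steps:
g(M) = -5 - M
C = -1/4 ≈ -0.25000
V(d, W) = 11/4 + 2*d (V(d, W) = -2 + (-1/4 - ((-5 - d) - d)) = -2 + (-1/4 - (-5 - 2*d)) = -2 + (-1/4 + (5 + 2*d)) = -2 + (19/4 + 2*d) = 11/4 + 2*d)
sqrt(-340 + V(-22, 16)) = sqrt(-340 + (11/4 + 2*(-22))) = sqrt(-340 + (11/4 - 44)) = sqrt(-340 - 165/4) = sqrt(-1525/4) = 5*I*sqrt(61)/2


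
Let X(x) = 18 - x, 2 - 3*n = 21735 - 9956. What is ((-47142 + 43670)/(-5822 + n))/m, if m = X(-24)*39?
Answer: 248/1140477 ≈ 0.00021745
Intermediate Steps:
n = -11777/3 (n = ⅔ - (21735 - 9956)/3 = ⅔ - ⅓*11779 = ⅔ - 11779/3 = -11777/3 ≈ -3925.7)
m = 1638 (m = (18 - 1*(-24))*39 = (18 + 24)*39 = 42*39 = 1638)
((-47142 + 43670)/(-5822 + n))/m = ((-47142 + 43670)/(-5822 - 11777/3))/1638 = -3472/(-29243/3)*(1/1638) = -3472*(-3/29243)*(1/1638) = (10416/29243)*(1/1638) = 248/1140477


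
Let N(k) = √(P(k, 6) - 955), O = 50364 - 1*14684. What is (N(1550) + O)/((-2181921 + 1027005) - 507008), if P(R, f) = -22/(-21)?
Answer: -8920/415481 - I*√420693/34900404 ≈ -0.021469 - 1.8585e-5*I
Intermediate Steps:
O = 35680 (O = 50364 - 14684 = 35680)
P(R, f) = 22/21 (P(R, f) = -22*(-1/21) = 22/21)
N(k) = I*√420693/21 (N(k) = √(22/21 - 955) = √(-20033/21) = I*√420693/21)
(N(1550) + O)/((-2181921 + 1027005) - 507008) = (I*√420693/21 + 35680)/((-2181921 + 1027005) - 507008) = (35680 + I*√420693/21)/(-1154916 - 507008) = (35680 + I*√420693/21)/(-1661924) = (35680 + I*√420693/21)*(-1/1661924) = -8920/415481 - I*√420693/34900404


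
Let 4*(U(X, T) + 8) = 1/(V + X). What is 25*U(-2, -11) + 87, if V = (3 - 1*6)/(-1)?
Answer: -427/4 ≈ -106.75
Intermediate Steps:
V = 3 (V = (3 - 6)*(-1) = -3*(-1) = 3)
U(X, T) = -8 + 1/(4*(3 + X))
25*U(-2, -11) + 87 = 25*((-95 - 32*(-2))/(4*(3 - 2))) + 87 = 25*((1/4)*(-95 + 64)/1) + 87 = 25*((1/4)*1*(-31)) + 87 = 25*(-31/4) + 87 = -775/4 + 87 = -427/4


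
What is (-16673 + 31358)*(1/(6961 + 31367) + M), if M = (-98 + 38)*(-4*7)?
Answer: 315194145695/12776 ≈ 2.4671e+7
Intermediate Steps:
M = 1680 (M = -60*(-28) = 1680)
(-16673 + 31358)*(1/(6961 + 31367) + M) = (-16673 + 31358)*(1/(6961 + 31367) + 1680) = 14685*(1/38328 + 1680) = 14685*(64391041/38328) = 315194145695/12776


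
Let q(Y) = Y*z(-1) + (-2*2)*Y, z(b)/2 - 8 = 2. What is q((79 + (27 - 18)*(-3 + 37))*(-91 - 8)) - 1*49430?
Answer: -659270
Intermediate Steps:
z(b) = 20 (z(b) = 16 + 2*2 = 16 + 4 = 20)
q(Y) = 16*Y (q(Y) = Y*20 + (-2*2)*Y = 20*Y - 4*Y = 16*Y)
q((79 + (27 - 18)*(-3 + 37))*(-91 - 8)) - 1*49430 = 16*((79 + (27 - 18)*(-3 + 37))*(-91 - 8)) - 1*49430 = 16*((79 + 9*34)*(-99)) - 49430 = 16*((79 + 306)*(-99)) - 49430 = 16*(385*(-99)) - 49430 = 16*(-38115) - 49430 = -609840 - 49430 = -659270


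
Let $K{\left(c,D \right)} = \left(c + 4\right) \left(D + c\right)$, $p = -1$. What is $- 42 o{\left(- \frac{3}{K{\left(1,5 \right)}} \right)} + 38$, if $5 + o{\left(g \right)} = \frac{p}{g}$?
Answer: $-172$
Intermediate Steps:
$K{\left(c,D \right)} = \left(4 + c\right) \left(D + c\right)$
$o{\left(g \right)} = -5 - \frac{1}{g}$
$- 42 o{\left(- \frac{3}{K{\left(1,5 \right)}} \right)} + 38 = - 42 \left(-5 - \frac{1}{\left(-3\right) \frac{1}{1^{2} + 4 \cdot 5 + 4 \cdot 1 + 5 \cdot 1}}\right) + 38 = - 42 \left(-5 - \frac{1}{\left(-3\right) \frac{1}{1 + 20 + 4 + 5}}\right) + 38 = - 42 \left(-5 - \frac{1}{\left(-3\right) \frac{1}{30}}\right) + 38 = - 42 \left(-5 - \frac{1}{- \frac{1}{10}}\right) + 38 = - 42 \left(-5 - -10\right) + 38 = - 42 \left(-5 + 10\right) + 38 = \left(-42\right) 5 + 38 = -210 + 38 = -172$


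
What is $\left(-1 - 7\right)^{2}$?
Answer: $64$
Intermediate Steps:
$\left(-1 - 7\right)^{2} = \left(-8\right)^{2} = 64$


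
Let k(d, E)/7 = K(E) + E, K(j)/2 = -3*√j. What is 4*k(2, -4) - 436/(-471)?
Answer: -52316/471 - 336*I ≈ -111.07 - 336.0*I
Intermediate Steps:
K(j) = -6*√j (K(j) = 2*(-3*√j) = -6*√j)
k(d, E) = -42*√E + 7*E (k(d, E) = 7*(-6*√E + E) = 7*(E - 6*√E) = -42*√E + 7*E)
4*k(2, -4) - 436/(-471) = 4*(-84*I + 7*(-4)) - 436/(-471) = 4*(-84*I - 28) - 1/471*(-436) = 4*(-84*I - 28) + 436/471 = 4*(-28 - 84*I) + 436/471 = (-112 - 336*I) + 436/471 = -52316/471 - 336*I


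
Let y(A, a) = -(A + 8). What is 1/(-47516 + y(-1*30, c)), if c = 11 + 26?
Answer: -1/47494 ≈ -2.1055e-5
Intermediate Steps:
c = 37
y(A, a) = -8 - A (y(A, a) = -(8 + A) = -8 - A)
1/(-47516 + y(-1*30, c)) = 1/(-47516 + (-8 - (-1)*30)) = 1/(-47516 + (-8 - 1*(-30))) = 1/(-47516 + (-8 + 30)) = 1/(-47516 + 22) = 1/(-47494) = -1/47494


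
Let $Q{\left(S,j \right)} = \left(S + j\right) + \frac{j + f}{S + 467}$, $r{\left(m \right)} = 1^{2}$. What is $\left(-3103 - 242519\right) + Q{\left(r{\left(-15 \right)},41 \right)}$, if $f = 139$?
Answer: $- \frac{3192535}{13} \approx -2.4558 \cdot 10^{5}$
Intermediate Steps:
$r{\left(m \right)} = 1$
$Q{\left(S,j \right)} = S + j + \frac{139 + j}{467 + S}$ ($Q{\left(S,j \right)} = \left(S + j\right) + \frac{j + 139}{S + 467} = \left(S + j\right) + \frac{139 + j}{467 + S} = S + j + \frac{139 + j}{467 + S}$)
$\left(-3103 - 242519\right) + Q{\left(r{\left(-15 \right)},41 \right)} = \left(-3103 - 242519\right) + \frac{139 + 1^{2} + 467 \cdot 1 + 468 \cdot 41 + 1 \cdot 41}{467 + 1} = -245622 + \frac{139 + 1 + 467 + 19188 + 41}{468} = -245622 + \frac{1}{468} \cdot 19836 = -245622 + \frac{551}{13} = - \frac{3192535}{13}$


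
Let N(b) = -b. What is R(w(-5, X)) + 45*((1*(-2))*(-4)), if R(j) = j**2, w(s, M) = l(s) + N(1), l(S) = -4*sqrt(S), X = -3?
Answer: 281 + 8*I*sqrt(5) ≈ 281.0 + 17.889*I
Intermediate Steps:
w(s, M) = -1 - 4*sqrt(s) (w(s, M) = -4*sqrt(s) - 1*1 = -4*sqrt(s) - 1 = -1 - 4*sqrt(s))
R(w(-5, X)) + 45*((1*(-2))*(-4)) = (-1 - 4*I*sqrt(5))**2 + 45*((1*(-2))*(-4)) = (-1 - 4*I*sqrt(5))**2 + 45*(-2*(-4)) = (-1 - 4*I*sqrt(5))**2 + 45*8 = (-1 - 4*I*sqrt(5))**2 + 360 = 360 + (-1 - 4*I*sqrt(5))**2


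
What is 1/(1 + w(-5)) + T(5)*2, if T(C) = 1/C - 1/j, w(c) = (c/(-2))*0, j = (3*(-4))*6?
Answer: 257/180 ≈ 1.4278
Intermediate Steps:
j = -72 (j = -12*6 = -72)
w(c) = 0 (w(c) = (c*(-1/2))*0 = -c/2*0 = 0)
T(C) = 1/72 + 1/C (T(C) = 1/C - 1/(-72) = 1/C - 1*(-1/72) = 1/C + 1/72 = 1/72 + 1/C)
1/(1 + w(-5)) + T(5)*2 = 1/(1 + 0) + ((1/72)*(72 + 5)/5)*2 = 1/1 + ((1/72)*(1/5)*77)*2 = 1 + (77/360)*2 = 1 + 77/180 = 257/180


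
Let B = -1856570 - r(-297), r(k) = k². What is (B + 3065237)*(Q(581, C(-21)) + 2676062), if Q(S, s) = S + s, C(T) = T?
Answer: 2999042532876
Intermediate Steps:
B = -1944779 (B = -1856570 - 1*(-297)² = -1856570 - 1*88209 = -1856570 - 88209 = -1944779)
(B + 3065237)*(Q(581, C(-21)) + 2676062) = (-1944779 + 3065237)*((581 - 21) + 2676062) = 1120458*(560 + 2676062) = 1120458*2676622 = 2999042532876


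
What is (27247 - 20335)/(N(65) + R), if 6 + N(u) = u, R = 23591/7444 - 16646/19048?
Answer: 15313677696/135800843 ≈ 112.77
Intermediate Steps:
R = 10170267/4431041 (R = 23591*(1/7444) - 16646*1/19048 = 23591/7444 - 8323/9524 = 10170267/4431041 ≈ 2.2952)
N(u) = -6 + u
(27247 - 20335)/(N(65) + R) = (27247 - 20335)/((-6 + 65) + 10170267/4431041) = 6912/(59 + 10170267/4431041) = 6912/(271601686/4431041) = 6912*(4431041/271601686) = 15313677696/135800843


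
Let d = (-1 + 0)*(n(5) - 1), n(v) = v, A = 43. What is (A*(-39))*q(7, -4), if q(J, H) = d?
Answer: 6708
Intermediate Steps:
d = -4 (d = (-1 + 0)*(5 - 1) = -1*4 = -4)
q(J, H) = -4
(A*(-39))*q(7, -4) = (43*(-39))*(-4) = -1677*(-4) = 6708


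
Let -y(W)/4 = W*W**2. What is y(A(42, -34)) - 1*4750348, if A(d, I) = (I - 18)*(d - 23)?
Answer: 3852970740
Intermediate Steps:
A(d, I) = (-23 + d)*(-18 + I) (A(d, I) = (-18 + I)*(-23 + d) = (-23 + d)*(-18 + I))
y(W) = -4*W**3 (y(W) = -4*W*W**2 = -4*W**3)
y(A(42, -34)) - 1*4750348 = -4*(414 - 23*(-34) - 18*42 - 34*42)**3 - 1*4750348 = -4*(414 + 782 - 756 - 1428)**3 - 4750348 = -4*(-988)**3 - 4750348 = -4*(-964430272) - 4750348 = 3857721088 - 4750348 = 3852970740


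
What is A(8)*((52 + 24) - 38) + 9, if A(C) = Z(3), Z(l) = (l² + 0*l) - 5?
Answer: 161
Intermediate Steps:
Z(l) = -5 + l² (Z(l) = (l² + 0) - 5 = l² - 5 = -5 + l²)
A(C) = 4 (A(C) = -5 + 3² = -5 + 9 = 4)
A(8)*((52 + 24) - 38) + 9 = 4*((52 + 24) - 38) + 9 = 4*(76 - 38) + 9 = 4*38 + 9 = 152 + 9 = 161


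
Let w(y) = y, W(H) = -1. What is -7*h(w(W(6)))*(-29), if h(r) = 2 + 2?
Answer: 812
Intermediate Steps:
h(r) = 4
-7*h(w(W(6)))*(-29) = -7*4*(-29) = -28*(-29) = 812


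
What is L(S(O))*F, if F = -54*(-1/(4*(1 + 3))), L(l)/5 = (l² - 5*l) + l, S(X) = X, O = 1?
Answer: -405/8 ≈ -50.625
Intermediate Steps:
L(l) = -20*l + 5*l² (L(l) = 5*((l² - 5*l) + l) = 5*(l² - 4*l) = -20*l + 5*l²)
F = 27/8 (F = -54/((-4*4)) = -54/(-16) = -54*(-1/16) = 27/8 ≈ 3.3750)
L(S(O))*F = (5*1*(-4 + 1))*(27/8) = (5*1*(-3))*(27/8) = -15*27/8 = -405/8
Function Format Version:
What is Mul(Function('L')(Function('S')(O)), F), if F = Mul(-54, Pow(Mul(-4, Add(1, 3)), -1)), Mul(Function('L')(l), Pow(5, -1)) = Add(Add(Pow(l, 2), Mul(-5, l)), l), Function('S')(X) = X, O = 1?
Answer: Rational(-405, 8) ≈ -50.625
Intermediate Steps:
Function('L')(l) = Add(Mul(-20, l), Mul(5, Pow(l, 2))) (Function('L')(l) = Mul(5, Add(Add(Pow(l, 2), Mul(-5, l)), l)) = Mul(5, Add(Pow(l, 2), Mul(-4, l))) = Add(Mul(-20, l), Mul(5, Pow(l, 2))))
F = Rational(27, 8) (F = Mul(-54, Pow(Mul(-4, 4), -1)) = Mul(-54, Pow(-16, -1)) = Mul(-54, Rational(-1, 16)) = Rational(27, 8) ≈ 3.3750)
Mul(Function('L')(Function('S')(O)), F) = Mul(Mul(5, 1, Add(-4, 1)), Rational(27, 8)) = Mul(Mul(5, 1, -3), Rational(27, 8)) = Mul(-15, Rational(27, 8)) = Rational(-405, 8)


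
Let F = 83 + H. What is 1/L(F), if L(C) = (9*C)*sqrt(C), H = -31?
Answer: sqrt(13)/12168 ≈ 0.00029631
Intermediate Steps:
F = 52 (F = 83 - 31 = 52)
L(C) = 9*C**(3/2)
1/L(F) = 1/(9*52**(3/2)) = 1/(9*(104*sqrt(13))) = 1/(936*sqrt(13)) = sqrt(13)/12168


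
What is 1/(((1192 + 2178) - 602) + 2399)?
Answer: 1/5167 ≈ 0.00019354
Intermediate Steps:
1/(((1192 + 2178) - 602) + 2399) = 1/((3370 - 602) + 2399) = 1/(2768 + 2399) = 1/5167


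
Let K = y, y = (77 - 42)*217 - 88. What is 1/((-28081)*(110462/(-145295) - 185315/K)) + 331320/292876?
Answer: 64555826537876577305/57065160157571334501 ≈ 1.1313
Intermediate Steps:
y = 7507 (y = 35*217 - 88 = 7595 - 88 = 7507)
K = 7507
1/((-28081)*(110462/(-145295) - 185315/K)) + 331320/292876 = 1/((-28081)*(110462/(-145295) - 185315/7507)) + 331320/292876 = -1/(28081*(110462*(-1/145295) - 185315*1/7507)) + 331320*(1/292876) = -1/(28081*(-110462/145295 - 185315/7507)) + 82830/73219 = -1/(28081*(-27754581159/1090729565)) + 82830/73219 = -1/28081*(-1090729565/27754581159) + 82830/73219 = 1090729565/779376393525879 + 82830/73219 = 64555826537876577305/57065160157571334501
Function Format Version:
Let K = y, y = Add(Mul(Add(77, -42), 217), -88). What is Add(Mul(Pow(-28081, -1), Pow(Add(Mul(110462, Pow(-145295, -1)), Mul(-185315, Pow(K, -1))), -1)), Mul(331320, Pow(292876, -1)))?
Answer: Rational(64555826537876577305, 57065160157571334501) ≈ 1.1313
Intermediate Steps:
y = 7507 (y = Add(Mul(35, 217), -88) = Add(7595, -88) = 7507)
K = 7507
Add(Mul(Pow(-28081, -1), Pow(Add(Mul(110462, Pow(-145295, -1)), Mul(-185315, Pow(K, -1))), -1)), Mul(331320, Pow(292876, -1))) = Add(Mul(Pow(-28081, -1), Pow(Add(Mul(110462, Pow(-145295, -1)), Mul(-185315, Pow(7507, -1))), -1)), Mul(331320, Pow(292876, -1))) = Add(Mul(Rational(-1, 28081), Pow(Add(Mul(110462, Rational(-1, 145295)), Mul(-185315, Rational(1, 7507))), -1)), Mul(331320, Rational(1, 292876))) = Add(Mul(Rational(-1, 28081), Pow(Add(Rational(-110462, 145295), Rational(-185315, 7507)), -1)), Rational(82830, 73219)) = Add(Mul(Rational(-1, 28081), Pow(Rational(-27754581159, 1090729565), -1)), Rational(82830, 73219)) = Add(Mul(Rational(-1, 28081), Rational(-1090729565, 27754581159)), Rational(82830, 73219)) = Add(Rational(1090729565, 779376393525879), Rational(82830, 73219)) = Rational(64555826537876577305, 57065160157571334501)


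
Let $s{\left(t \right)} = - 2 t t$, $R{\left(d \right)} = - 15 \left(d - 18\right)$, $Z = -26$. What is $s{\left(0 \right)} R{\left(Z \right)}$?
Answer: $0$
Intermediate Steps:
$R{\left(d \right)} = 270 - 15 d$ ($R{\left(d \right)} = - 15 \left(-18 + d\right) = 270 - 15 d$)
$s{\left(t \right)} = - 2 t^{2}$
$s{\left(0 \right)} R{\left(Z \right)} = - 2 \cdot 0^{2} \left(270 - -390\right) = \left(-2\right) 0 \left(270 + 390\right) = 0 \cdot 660 = 0$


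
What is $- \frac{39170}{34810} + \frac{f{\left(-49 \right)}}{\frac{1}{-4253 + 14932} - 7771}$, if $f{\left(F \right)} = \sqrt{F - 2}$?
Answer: $- \frac{3917}{3481} - \frac{10679 i \sqrt{51}}{82986508} \approx -1.1253 - 0.00091898 i$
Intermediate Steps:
$f{\left(F \right)} = \sqrt{-2 + F}$
$- \frac{39170}{34810} + \frac{f{\left(-49 \right)}}{\frac{1}{-4253 + 14932} - 7771} = - \frac{39170}{34810} + \frac{\sqrt{-2 - 49}}{\frac{1}{-4253 + 14932} - 7771} = \left(-39170\right) \frac{1}{34810} + \frac{\sqrt{-51}}{\frac{1}{10679} - 7771} = - \frac{3917}{3481} + \frac{i \sqrt{51}}{\frac{1}{10679} - 7771} = - \frac{3917}{3481} + \frac{i \sqrt{51}}{- \frac{82986508}{10679}} = - \frac{3917}{3481} + i \sqrt{51} \left(- \frac{10679}{82986508}\right) = - \frac{3917}{3481} - \frac{10679 i \sqrt{51}}{82986508}$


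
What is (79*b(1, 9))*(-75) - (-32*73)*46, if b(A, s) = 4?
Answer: 83756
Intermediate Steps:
(79*b(1, 9))*(-75) - (-32*73)*46 = (79*4)*(-75) - (-32*73)*46 = 316*(-75) - (-2336)*46 = -23700 - 1*(-107456) = -23700 + 107456 = 83756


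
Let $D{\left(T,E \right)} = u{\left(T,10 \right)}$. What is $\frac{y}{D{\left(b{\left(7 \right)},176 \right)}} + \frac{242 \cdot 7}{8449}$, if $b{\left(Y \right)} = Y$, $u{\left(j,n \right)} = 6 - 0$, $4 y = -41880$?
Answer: $- \frac{2105973}{1207} \approx -1744.8$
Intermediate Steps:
$y = -10470$ ($y = \frac{1}{4} \left(-41880\right) = -10470$)
$u{\left(j,n \right)} = 6$ ($u{\left(j,n \right)} = 6 + 0 = 6$)
$D{\left(T,E \right)} = 6$
$\frac{y}{D{\left(b{\left(7 \right)},176 \right)}} + \frac{242 \cdot 7}{8449} = - \frac{10470}{6} + \frac{242 \cdot 7}{8449} = \left(-10470\right) \frac{1}{6} + 1694 \cdot \frac{1}{8449} = -1745 + \frac{242}{1207} = - \frac{2105973}{1207}$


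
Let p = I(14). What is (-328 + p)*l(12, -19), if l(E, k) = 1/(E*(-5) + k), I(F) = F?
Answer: 314/79 ≈ 3.9747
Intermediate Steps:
p = 14
l(E, k) = 1/(k - 5*E) (l(E, k) = 1/(-5*E + k) = 1/(k - 5*E))
(-328 + p)*l(12, -19) = (-328 + 14)/(-19 - 5*12) = -314/(-19 - 60) = -314/(-79) = -314*(-1/79) = 314/79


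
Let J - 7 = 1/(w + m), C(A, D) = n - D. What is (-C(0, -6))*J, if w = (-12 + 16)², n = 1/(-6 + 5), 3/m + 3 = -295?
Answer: -33653/953 ≈ -35.313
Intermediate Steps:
m = -3/298 (m = 3/(-3 - 295) = 3/(-298) = 3*(-1/298) = -3/298 ≈ -0.010067)
n = -1 (n = 1/(-1) = -1)
w = 16 (w = 4² = 16)
C(A, D) = -1 - D
J = 33653/4765 (J = 7 + 1/(16 - 3/298) = 7 + 1/(4765/298) = 7 + 298/4765 = 33653/4765 ≈ 7.0625)
(-C(0, -6))*J = -(-1 - 1*(-6))*(33653/4765) = -(-1 + 6)*(33653/4765) = -1*5*(33653/4765) = -5*33653/4765 = -33653/953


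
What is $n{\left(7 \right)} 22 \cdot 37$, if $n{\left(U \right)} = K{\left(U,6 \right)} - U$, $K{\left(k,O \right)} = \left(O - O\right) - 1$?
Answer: $-6512$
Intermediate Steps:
$K{\left(k,O \right)} = -1$ ($K{\left(k,O \right)} = 0 - 1 = -1$)
$n{\left(U \right)} = -1 - U$
$n{\left(7 \right)} 22 \cdot 37 = \left(-1 - 7\right) 22 \cdot 37 = \left(-8\right) 22 \cdot 37 = \left(-176\right) 37 = -6512$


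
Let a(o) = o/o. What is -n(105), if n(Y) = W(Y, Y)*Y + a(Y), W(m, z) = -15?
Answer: 1574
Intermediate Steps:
a(o) = 1
n(Y) = 1 - 15*Y (n(Y) = -15*Y + 1 = 1 - 15*Y)
-n(105) = -(1 - 15*105) = -(1 - 1575) = -1*(-1574) = 1574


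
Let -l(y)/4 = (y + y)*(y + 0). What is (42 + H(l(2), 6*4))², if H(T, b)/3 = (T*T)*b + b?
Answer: 5452640964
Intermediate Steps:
l(y) = -8*y² (l(y) = -4*(y + y)*(y + 0) = -4*2*y*y = -8*y²)
H(T, b) = 3*b + 3*b*T² (H(T, b) = 3*((T*T)*b + b) = 3*(T²*b + b) = 3*(b*T² + b) = 3*(b + b*T²) = 3*b + 3*b*T²)
(42 + H(l(2), 6*4))² = (42 + 3*(6*4)*(1 + (-8*2²)²))² = (42 + 3*24*(1 + (-8*4)²))² = (42 + 3*24*(1 + (-32)²))² = (42 + 3*24*(1 + 1024))² = (42 + 3*24*1025)² = (42 + 73800)² = 73842² = 5452640964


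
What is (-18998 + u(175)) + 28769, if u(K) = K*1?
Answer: 9946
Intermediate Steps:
u(K) = K
(-18998 + u(175)) + 28769 = (-18998 + 175) + 28769 = -18823 + 28769 = 9946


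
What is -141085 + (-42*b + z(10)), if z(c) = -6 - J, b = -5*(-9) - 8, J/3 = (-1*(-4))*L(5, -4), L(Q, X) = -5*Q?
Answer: -142345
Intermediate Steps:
J = -300 (J = 3*((-1*(-4))*(-5*5)) = 3*(4*(-25)) = 3*(-100) = -300)
b = 37 (b = 45 - 8 = 37)
z(c) = 294 (z(c) = -6 - 1*(-300) = -6 + 300 = 294)
-141085 + (-42*b + z(10)) = -141085 + (-42*37 + 294) = -141085 + (-1554 + 294) = -141085 - 1260 = -142345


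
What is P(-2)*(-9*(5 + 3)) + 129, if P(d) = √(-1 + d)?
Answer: 129 - 72*I*√3 ≈ 129.0 - 124.71*I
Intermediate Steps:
P(-2)*(-9*(5 + 3)) + 129 = √(-1 - 2)*(-9*(5 + 3)) + 129 = √(-3)*(-9*8) + 129 = (I*√3)*(-9*8) + 129 = (I*√3)*(-72) + 129 = -72*I*√3 + 129 = 129 - 72*I*√3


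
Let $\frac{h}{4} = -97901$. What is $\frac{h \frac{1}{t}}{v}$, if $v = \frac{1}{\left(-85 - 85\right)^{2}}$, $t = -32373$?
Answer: $\frac{11317355600}{32373} \approx 3.4959 \cdot 10^{5}$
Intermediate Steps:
$h = -391604$ ($h = 4 \left(-97901\right) = -391604$)
$v = \frac{1}{28900}$ ($v = \frac{1}{\left(-170\right)^{2}} = \frac{1}{28900} \approx 3.4602 \cdot 10^{-5}$)
$\frac{h \frac{1}{t}}{v} = - \frac{391604}{-32373} \frac{1}{\frac{1}{28900}} = \left(-391604\right) \left(- \frac{1}{32373}\right) 28900 = \frac{391604}{32373} \cdot 28900 = \frac{11317355600}{32373}$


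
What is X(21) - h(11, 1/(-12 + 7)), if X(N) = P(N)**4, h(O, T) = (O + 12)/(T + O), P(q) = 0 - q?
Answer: 10501859/54 ≈ 1.9448e+5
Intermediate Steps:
P(q) = -q
h(O, T) = (12 + O)/(O + T)
X(N) = N**4 (X(N) = (-N)**4 = N**4)
X(21) - h(11, 1/(-12 + 7)) = 21**4 - (12 + 11)/(11 + 1/(-12 + 7)) = 194481 - 23/(11 + 1/(-5)) = 194481 - 23/(11 - 1/5) = 194481 - 23/54/5 = 194481 - 5*23/54 = 194481 - 1*115/54 = 194481 - 115/54 = 10501859/54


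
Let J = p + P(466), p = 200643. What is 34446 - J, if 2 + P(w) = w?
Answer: -166661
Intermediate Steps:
P(w) = -2 + w
J = 201107 (J = 200643 + (-2 + 466) = 200643 + 464 = 201107)
34446 - J = 34446 - 1*201107 = 34446 - 201107 = -166661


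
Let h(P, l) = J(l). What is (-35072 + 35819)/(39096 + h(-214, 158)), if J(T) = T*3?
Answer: 249/13190 ≈ 0.018878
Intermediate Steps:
J(T) = 3*T
h(P, l) = 3*l
(-35072 + 35819)/(39096 + h(-214, 158)) = (-35072 + 35819)/(39096 + 3*158) = 747/(39096 + 474) = 747/39570 = 747*(1/39570) = 249/13190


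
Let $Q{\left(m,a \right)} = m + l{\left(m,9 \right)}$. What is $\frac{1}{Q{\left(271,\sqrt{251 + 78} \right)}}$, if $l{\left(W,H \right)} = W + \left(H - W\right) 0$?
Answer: $\frac{1}{542} \approx 0.001845$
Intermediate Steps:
$l{\left(W,H \right)} = W$ ($l{\left(W,H \right)} = W + 0 = W$)
$Q{\left(m,a \right)} = 2 m$ ($Q{\left(m,a \right)} = m + m = 2 m$)
$\frac{1}{Q{\left(271,\sqrt{251 + 78} \right)}} = \frac{1}{2 \cdot 271} = \frac{1}{542}$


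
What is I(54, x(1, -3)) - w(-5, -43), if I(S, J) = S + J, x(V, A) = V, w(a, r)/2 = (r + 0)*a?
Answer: -375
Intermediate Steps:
w(a, r) = 2*a*r (w(a, r) = 2*((r + 0)*a) = 2*(r*a) = 2*(a*r) = 2*a*r)
I(S, J) = J + S
I(54, x(1, -3)) - w(-5, -43) = (1 + 54) - 2*(-5)*(-43) = 55 - 1*430 = 55 - 430 = -375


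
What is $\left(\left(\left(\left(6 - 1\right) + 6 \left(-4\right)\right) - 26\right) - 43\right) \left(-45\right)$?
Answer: $3960$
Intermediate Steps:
$\left(\left(\left(\left(6 - 1\right) + 6 \left(-4\right)\right) - 26\right) - 43\right) \left(-45\right) = \left(\left(\left(\left(6 - 1\right) - 24\right) - 26\right) - 43\right) \left(-45\right) = \left(\left(\left(5 - 24\right) - 26\right) - 43\right) \left(-45\right) = \left(\left(-19 - 26\right) - 43\right) \left(-45\right) = \left(-45 - 43\right) \left(-45\right) = \left(-88\right) \left(-45\right) = 3960$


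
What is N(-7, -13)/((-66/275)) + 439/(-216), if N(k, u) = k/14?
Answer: 11/216 ≈ 0.050926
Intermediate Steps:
N(k, u) = k/14 (N(k, u) = k*(1/14) = k/14)
N(-7, -13)/((-66/275)) + 439/(-216) = ((1/14)*(-7))/((-66/275)) + 439/(-216) = -1/(2*((-66*1/275))) + 439*(-1/216) = -1/(2*(-6/25)) - 439/216 = -1/2*(-25/6) - 439/216 = 25/12 - 439/216 = 11/216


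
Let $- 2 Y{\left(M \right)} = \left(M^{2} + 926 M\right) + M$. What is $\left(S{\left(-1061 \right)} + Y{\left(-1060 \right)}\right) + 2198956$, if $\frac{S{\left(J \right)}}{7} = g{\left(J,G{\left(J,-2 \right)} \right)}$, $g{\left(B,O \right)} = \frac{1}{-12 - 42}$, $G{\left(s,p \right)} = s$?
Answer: $\frac{114937157}{54} \approx 2.1285 \cdot 10^{6}$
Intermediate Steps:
$g{\left(B,O \right)} = - \frac{1}{54}$ ($g{\left(B,O \right)} = \frac{1}{-54} = - \frac{1}{54}$)
$Y{\left(M \right)} = - \frac{927 M}{2} - \frac{M^{2}}{2}$ ($Y{\left(M \right)} = - \frac{\left(M^{2} + 926 M\right) + M}{2} = - \frac{M^{2} + 927 M}{2} = - \frac{927 M}{2} - \frac{M^{2}}{2}$)
$S{\left(J \right)} = - \frac{7}{54}$ ($S{\left(J \right)} = 7 \left(- \frac{1}{54}\right) = - \frac{7}{54}$)
$\left(S{\left(-1061 \right)} + Y{\left(-1060 \right)}\right) + 2198956 = \left(- \frac{7}{54} - - 530 \left(927 - 1060\right)\right) + 2198956 = \left(- \frac{7}{54} - \left(-530\right) \left(-133\right)\right) + 2198956 = \left(- \frac{7}{54} - 70490\right) + 2198956 = - \frac{3806467}{54} + 2198956 = \frac{114937157}{54}$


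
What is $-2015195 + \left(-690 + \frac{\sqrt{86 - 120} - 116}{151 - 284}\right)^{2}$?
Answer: $- \frac{27246328673}{17689} + \frac{183308 i \sqrt{34}}{17689} \approx -1.5403 \cdot 10^{6} + 60.425 i$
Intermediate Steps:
$-2015195 + \left(-690 + \frac{\sqrt{86 - 120} - 116}{151 - 284}\right)^{2} = -2015195 + \left(-690 + \frac{\sqrt{-34} - 116}{-133}\right)^{2} = -2015195 + \left(-690 + \left(i \sqrt{34} - 116\right) \left(- \frac{1}{133}\right)\right)^{2} = -2015195 + \left(-690 + \left(-116 + i \sqrt{34}\right) \left(- \frac{1}{133}\right)\right)^{2} = -2015195 + \left(-690 + \left(\frac{116}{133} - \frac{i \sqrt{34}}{133}\right)\right)^{2} = -2015195 + \left(- \frac{91654}{133} - \frac{i \sqrt{34}}{133}\right)^{2}$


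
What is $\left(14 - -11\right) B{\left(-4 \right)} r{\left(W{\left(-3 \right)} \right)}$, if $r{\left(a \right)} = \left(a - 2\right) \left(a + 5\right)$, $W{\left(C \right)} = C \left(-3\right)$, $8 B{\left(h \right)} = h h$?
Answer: $4900$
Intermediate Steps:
$B{\left(h \right)} = \frac{h^{2}}{8}$ ($B{\left(h \right)} = \frac{h h}{8} = \frac{h^{2}}{8}$)
$W{\left(C \right)} = - 3 C$
$r{\left(a \right)} = \left(-2 + a\right) \left(5 + a\right)$
$\left(14 - -11\right) B{\left(-4 \right)} r{\left(W{\left(-3 \right)} \right)} = \left(14 - -11\right) \frac{\left(-4\right)^{2}}{8} \left(-10 + \left(\left(-3\right) \left(-3\right)\right)^{2} + 3 \left(\left(-3\right) \left(-3\right)\right)\right) = \left(14 + 11\right) \frac{1}{8} \cdot 16 \left(-10 + 9^{2} + 3 \cdot 9\right) = 25 \cdot 2 \left(-10 + 81 + 27\right) = 50 \cdot 98 = 4900$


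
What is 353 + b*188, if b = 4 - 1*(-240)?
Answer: 46225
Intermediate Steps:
b = 244 (b = 4 + 240 = 244)
353 + b*188 = 353 + 244*188 = 353 + 45872 = 46225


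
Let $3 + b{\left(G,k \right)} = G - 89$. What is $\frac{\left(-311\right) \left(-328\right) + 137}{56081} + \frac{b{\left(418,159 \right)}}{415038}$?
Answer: $\frac{21206169458}{11637873039} \approx 1.8222$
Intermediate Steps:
$b{\left(G,k \right)} = -92 + G$ ($b{\left(G,k \right)} = -3 + \left(G - 89\right) = -3 + \left(-89 + G\right) = -92 + G$)
$\frac{\left(-311\right) \left(-328\right) + 137}{56081} + \frac{b{\left(418,159 \right)}}{415038} = \frac{\left(-311\right) \left(-328\right) + 137}{56081} + \frac{-92 + 418}{415038} = \left(102008 + 137\right) \frac{1}{56081} + 326 \cdot \frac{1}{415038} = 102145 \cdot \frac{1}{56081} + \frac{163}{207519} = \frac{102145}{56081} + \frac{163}{207519} = \frac{21206169458}{11637873039}$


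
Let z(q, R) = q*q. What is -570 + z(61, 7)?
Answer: 3151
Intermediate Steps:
z(q, R) = q**2
-570 + z(61, 7) = -570 + 61**2 = -570 + 3721 = 3151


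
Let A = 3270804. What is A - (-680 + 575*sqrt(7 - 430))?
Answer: 3271484 - 1725*I*sqrt(47) ≈ 3.2715e+6 - 11826.0*I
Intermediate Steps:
A - (-680 + 575*sqrt(7 - 430)) = 3270804 - (-680 + 575*sqrt(7 - 430)) = 3270804 - (-680 + 575*sqrt(-423)) = 3270804 - (-680 + 575*(3*I*sqrt(47))) = 3270804 - (-680 + 1725*I*sqrt(47)) = 3270804 + (680 - 1725*I*sqrt(47)) = 3271484 - 1725*I*sqrt(47)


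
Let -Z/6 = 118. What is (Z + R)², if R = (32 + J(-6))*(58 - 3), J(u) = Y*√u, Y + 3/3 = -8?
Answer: (1052 - 495*I*√6)² ≈ -3.6345e+5 - 2.5511e+6*I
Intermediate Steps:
Y = -9 (Y = -1 - 8 = -9)
Z = -708 (Z = -6*118 = -708)
J(u) = -9*√u
R = 1760 - 495*I*√6 (R = (32 - 9*I*√6)*(58 - 3) = (32 - 9*I*√6)*55 = 1760 - 495*I*√6 ≈ 1760.0 - 1212.5*I)
(Z + R)² = (-708 + (1760 - 495*I*√6))² = (1052 - 495*I*√6)²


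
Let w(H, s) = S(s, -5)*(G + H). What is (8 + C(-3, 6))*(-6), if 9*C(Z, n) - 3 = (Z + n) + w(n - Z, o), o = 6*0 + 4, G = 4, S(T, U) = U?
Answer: -26/3 ≈ -8.6667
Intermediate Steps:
o = 4 (o = 0 + 4 = 4)
w(H, s) = -20 - 5*H (w(H, s) = -5*(4 + H) = -20 - 5*H)
C(Z, n) = -17/9 - 4*n/9 + 2*Z/3 (C(Z, n) = 1/3 + ((Z + n) + (-20 - 5*(n - Z)))/9 = 1/3 + ((Z + n) + (-20 + (-5*n + 5*Z)))/9 = 1/3 + ((Z + n) + (-20 - 5*n + 5*Z))/9 = 1/3 + (-20 - 4*n + 6*Z)/9 = 1/3 + (-20/9 - 4*n/9 + 2*Z/3) = -17/9 - 4*n/9 + 2*Z/3)
(8 + C(-3, 6))*(-6) = (8 + (-17/9 - 4/9*6 + (2/3)*(-3)))*(-6) = (8 + (-17/9 - 8/3 - 2))*(-6) = (8 - 59/9)*(-6) = (13/9)*(-6) = -26/3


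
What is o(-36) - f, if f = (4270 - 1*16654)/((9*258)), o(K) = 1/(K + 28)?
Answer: 125/24 ≈ 5.2083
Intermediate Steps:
o(K) = 1/(28 + K)
f = -16/3 (f = (4270 - 16654)/2322 = -12384*1/2322 = -16/3 ≈ -5.3333)
o(-36) - f = 1/(28 - 36) - 1*(-16/3) = 1/(-8) + 16/3 = -⅛ + 16/3 = 125/24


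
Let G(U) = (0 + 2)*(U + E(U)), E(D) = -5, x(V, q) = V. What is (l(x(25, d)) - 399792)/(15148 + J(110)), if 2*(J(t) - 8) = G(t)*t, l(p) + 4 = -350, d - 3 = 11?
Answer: -66691/4451 ≈ -14.983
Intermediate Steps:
d = 14 (d = 3 + 11 = 14)
l(p) = -354 (l(p) = -4 - 350 = -354)
G(U) = -10 + 2*U (G(U) = (0 + 2)*(U - 5) = 2*(-5 + U) = -10 + 2*U)
J(t) = 8 + t*(-10 + 2*t)/2 (J(t) = 8 + ((-10 + 2*t)*t)/2 = 8 + (t*(-10 + 2*t))/2 = 8 + t*(-10 + 2*t)/2)
(l(x(25, d)) - 399792)/(15148 + J(110)) = (-354 - 399792)/(15148 + (8 + 110*(-5 + 110))) = -400146/(15148 + (8 + 110*105)) = -400146/(15148 + (8 + 11550)) = -400146/(15148 + 11558) = -400146/26706 = -400146*1/26706 = -66691/4451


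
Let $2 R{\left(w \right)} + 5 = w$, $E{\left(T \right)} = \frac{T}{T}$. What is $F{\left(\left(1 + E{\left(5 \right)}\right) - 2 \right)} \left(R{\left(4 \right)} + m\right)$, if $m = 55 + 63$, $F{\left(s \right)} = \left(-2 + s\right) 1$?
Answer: $-235$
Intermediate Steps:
$E{\left(T \right)} = 1$
$R{\left(w \right)} = - \frac{5}{2} + \frac{w}{2}$
$F{\left(s \right)} = -2 + s$
$m = 118$
$F{\left(\left(1 + E{\left(5 \right)}\right) - 2 \right)} \left(R{\left(4 \right)} + m\right) = \left(-2 + \left(\left(1 + 1\right) - 2\right)\right) \left(\left(- \frac{5}{2} + \frac{1}{2} \cdot 4\right) + 118\right) = \left(-2 + \left(2 - 2\right)\right) \left(\left(- \frac{5}{2} + 2\right) + 118\right) = \left(-2 + 0\right) \left(- \frac{1}{2} + 118\right) = \left(-2\right) \frac{235}{2} = -235$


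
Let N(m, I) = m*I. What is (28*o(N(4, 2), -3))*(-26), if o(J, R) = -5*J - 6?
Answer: 33488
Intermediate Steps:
N(m, I) = I*m
o(J, R) = -6 - 5*J
(28*o(N(4, 2), -3))*(-26) = (28*(-6 - 10*4))*(-26) = (28*(-6 - 5*8))*(-26) = (28*(-6 - 40))*(-26) = (28*(-46))*(-26) = -1288*(-26) = 33488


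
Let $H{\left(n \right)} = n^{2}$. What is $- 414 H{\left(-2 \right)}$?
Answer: $-1656$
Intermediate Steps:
$- 414 H{\left(-2 \right)} = - 414 \left(-2\right)^{2} = \left(-414\right) 4 = -1656$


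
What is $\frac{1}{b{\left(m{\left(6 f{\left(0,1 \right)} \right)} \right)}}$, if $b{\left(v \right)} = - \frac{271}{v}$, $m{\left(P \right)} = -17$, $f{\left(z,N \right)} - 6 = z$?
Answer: $\frac{17}{271} \approx 0.062731$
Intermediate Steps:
$f{\left(z,N \right)} = 6 + z$
$\frac{1}{b{\left(m{\left(6 f{\left(0,1 \right)} \right)} \right)}} = \frac{1}{\left(-271\right) \frac{1}{-17}} = \frac{1}{\left(-271\right) \left(- \frac{1}{17}\right)} = \frac{1}{\frac{271}{17}} = \frac{17}{271}$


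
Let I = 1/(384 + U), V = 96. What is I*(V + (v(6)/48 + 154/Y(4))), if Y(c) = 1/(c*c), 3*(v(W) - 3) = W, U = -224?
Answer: 24577/1536 ≈ 16.001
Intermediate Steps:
v(W) = 3 + W/3
I = 1/160 (I = 1/(384 - 224) = 1/160 ≈ 0.0062500)
Y(c) = c⁻²
I*(V + (v(6)/48 + 154/Y(4))) = (96 + ((3 + (⅓)*6)/48 + 154/(4⁻²)))/160 = (96 + ((3 + 2)*(1/48) + 154/(1/16)))/160 = (96 + (5*(1/48) + 154*16))/160 = (96 + (5/48 + 2464))/160 = (96 + 118277/48)/160 = (1/160)*(122885/48) = 24577/1536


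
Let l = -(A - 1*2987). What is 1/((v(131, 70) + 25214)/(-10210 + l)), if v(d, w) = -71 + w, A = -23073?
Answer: 15850/25213 ≈ 0.62864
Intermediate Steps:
l = 26060 (l = -(-23073 - 1*2987) = -(-23073 - 2987) = -1*(-26060) = 26060)
1/((v(131, 70) + 25214)/(-10210 + l)) = 1/(((-71 + 70) + 25214)/(-10210 + 26060)) = 1/((-1 + 25214)/15850) = 1/(25213*(1/15850)) = 1/(25213/15850) = 15850/25213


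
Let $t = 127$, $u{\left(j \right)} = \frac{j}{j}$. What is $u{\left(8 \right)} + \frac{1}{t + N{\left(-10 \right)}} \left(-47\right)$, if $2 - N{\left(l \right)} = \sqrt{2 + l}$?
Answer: $\frac{10586}{16649} - \frac{94 i \sqrt{2}}{16649} \approx 0.63583 - 0.0079846 i$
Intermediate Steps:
$N{\left(l \right)} = 2 - \sqrt{2 + l}$
$u{\left(j \right)} = 1$
$u{\left(8 \right)} + \frac{1}{t + N{\left(-10 \right)}} \left(-47\right) = 1 + \frac{1}{127 + \left(2 - \sqrt{2 - 10}\right)} \left(-47\right) = 1 + \frac{1}{127 + \left(2 - \sqrt{-8}\right)} \left(-47\right) = 1 + \frac{1}{127 + \left(2 - 2 i \sqrt{2}\right)} \left(-47\right) = 1 + \frac{1}{129 - 2 i \sqrt{2}} \left(-47\right) = 1 - \frac{47}{129 - 2 i \sqrt{2}}$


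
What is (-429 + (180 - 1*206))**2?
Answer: 207025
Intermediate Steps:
(-429 + (180 - 1*206))**2 = (-429 + (180 - 206))**2 = (-429 - 26)**2 = (-455)**2 = 207025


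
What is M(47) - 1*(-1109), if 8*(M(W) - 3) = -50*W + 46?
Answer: 824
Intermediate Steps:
M(W) = 35/4 - 25*W/4 (M(W) = 3 + (-50*W + 46)/8 = 3 + (46 - 50*W)/8 = 3 + (23/4 - 25*W/4) = 35/4 - 25*W/4)
M(47) - 1*(-1109) = (35/4 - 25/4*47) - 1*(-1109) = (35/4 - 1175/4) + 1109 = -285 + 1109 = 824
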